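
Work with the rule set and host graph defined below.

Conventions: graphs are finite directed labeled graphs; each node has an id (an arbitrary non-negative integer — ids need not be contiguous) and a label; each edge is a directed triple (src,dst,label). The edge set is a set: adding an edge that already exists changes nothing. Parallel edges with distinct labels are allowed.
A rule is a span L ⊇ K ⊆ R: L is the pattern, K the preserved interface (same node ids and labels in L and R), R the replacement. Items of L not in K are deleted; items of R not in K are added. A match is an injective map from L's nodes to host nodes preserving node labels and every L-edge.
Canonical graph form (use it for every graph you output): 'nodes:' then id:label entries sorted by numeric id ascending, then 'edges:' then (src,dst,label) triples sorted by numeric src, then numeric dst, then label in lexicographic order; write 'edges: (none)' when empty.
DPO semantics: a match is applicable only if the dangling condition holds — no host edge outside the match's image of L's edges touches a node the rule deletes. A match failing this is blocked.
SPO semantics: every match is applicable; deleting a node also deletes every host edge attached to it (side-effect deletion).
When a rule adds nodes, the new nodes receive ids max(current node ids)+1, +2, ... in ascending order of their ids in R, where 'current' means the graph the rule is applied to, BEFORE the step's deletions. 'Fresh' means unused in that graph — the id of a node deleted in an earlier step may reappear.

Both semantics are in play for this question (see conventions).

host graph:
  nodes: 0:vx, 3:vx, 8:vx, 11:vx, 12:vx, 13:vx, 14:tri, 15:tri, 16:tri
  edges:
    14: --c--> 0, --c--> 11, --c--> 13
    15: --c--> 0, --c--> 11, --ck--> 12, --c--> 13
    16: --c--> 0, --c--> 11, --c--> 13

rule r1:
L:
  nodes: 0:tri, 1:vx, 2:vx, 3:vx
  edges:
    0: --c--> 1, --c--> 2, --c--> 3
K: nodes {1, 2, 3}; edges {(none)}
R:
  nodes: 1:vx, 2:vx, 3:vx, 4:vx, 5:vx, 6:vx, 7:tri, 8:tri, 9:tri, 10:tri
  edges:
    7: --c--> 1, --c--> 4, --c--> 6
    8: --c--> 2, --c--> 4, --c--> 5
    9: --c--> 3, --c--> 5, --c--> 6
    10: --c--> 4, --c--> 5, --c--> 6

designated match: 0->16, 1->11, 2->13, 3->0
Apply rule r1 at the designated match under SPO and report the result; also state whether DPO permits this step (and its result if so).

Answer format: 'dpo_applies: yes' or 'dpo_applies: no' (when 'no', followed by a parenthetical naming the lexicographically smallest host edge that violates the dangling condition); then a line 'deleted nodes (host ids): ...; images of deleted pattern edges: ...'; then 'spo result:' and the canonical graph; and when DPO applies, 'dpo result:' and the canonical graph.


dpo_applies: yes
deleted nodes (host ids): 16; images of deleted pattern edges: (16,0,c); (16,11,c); (16,13,c)
spo result:
nodes: 0:vx, 3:vx, 8:vx, 11:vx, 12:vx, 13:vx, 14:tri, 15:tri, 17:vx, 18:vx, 19:vx, 20:tri, 21:tri, 22:tri, 23:tri
edges: (14,0,c); (14,11,c); (14,13,c); (15,0,c); (15,11,c); (15,12,ck); (15,13,c); (20,11,c); (20,17,c); (20,19,c); (21,13,c); (21,17,c); (21,18,c); (22,0,c); (22,18,c); (22,19,c); (23,17,c); (23,18,c); (23,19,c)
dpo result:
nodes: 0:vx, 3:vx, 8:vx, 11:vx, 12:vx, 13:vx, 14:tri, 15:tri, 17:vx, 18:vx, 19:vx, 20:tri, 21:tri, 22:tri, 23:tri
edges: (14,0,c); (14,11,c); (14,13,c); (15,0,c); (15,11,c); (15,12,ck); (15,13,c); (20,11,c); (20,17,c); (20,19,c); (21,13,c); (21,17,c); (21,18,c); (22,0,c); (22,18,c); (22,19,c); (23,17,c); (23,18,c); (23,19,c)


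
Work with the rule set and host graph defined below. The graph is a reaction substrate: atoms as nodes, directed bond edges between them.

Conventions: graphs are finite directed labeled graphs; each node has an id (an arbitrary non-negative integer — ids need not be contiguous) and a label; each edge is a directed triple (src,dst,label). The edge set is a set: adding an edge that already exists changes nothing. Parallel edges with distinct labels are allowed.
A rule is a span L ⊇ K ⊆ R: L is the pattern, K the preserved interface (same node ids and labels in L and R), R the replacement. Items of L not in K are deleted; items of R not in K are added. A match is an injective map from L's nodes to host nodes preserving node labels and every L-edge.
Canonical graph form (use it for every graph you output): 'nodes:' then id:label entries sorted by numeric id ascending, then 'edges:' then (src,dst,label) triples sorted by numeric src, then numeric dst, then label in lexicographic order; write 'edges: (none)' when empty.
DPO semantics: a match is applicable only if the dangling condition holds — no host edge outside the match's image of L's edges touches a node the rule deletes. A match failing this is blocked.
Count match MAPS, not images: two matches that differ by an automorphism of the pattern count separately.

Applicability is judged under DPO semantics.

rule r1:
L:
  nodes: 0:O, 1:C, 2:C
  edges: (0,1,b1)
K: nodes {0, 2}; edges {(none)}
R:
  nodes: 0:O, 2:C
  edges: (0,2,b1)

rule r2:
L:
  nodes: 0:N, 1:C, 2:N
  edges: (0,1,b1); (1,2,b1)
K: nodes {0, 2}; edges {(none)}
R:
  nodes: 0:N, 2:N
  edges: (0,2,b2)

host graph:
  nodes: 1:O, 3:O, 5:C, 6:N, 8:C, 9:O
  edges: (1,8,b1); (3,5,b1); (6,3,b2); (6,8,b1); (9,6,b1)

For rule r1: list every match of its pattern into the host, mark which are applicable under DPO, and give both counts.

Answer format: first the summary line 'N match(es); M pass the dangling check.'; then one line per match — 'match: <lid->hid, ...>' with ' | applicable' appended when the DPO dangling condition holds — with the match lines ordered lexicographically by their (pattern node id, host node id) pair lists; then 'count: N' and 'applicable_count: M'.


2 match(es); 1 pass the dangling check.
match: 0->1, 1->8, 2->5
match: 0->3, 1->5, 2->8 | applicable
count: 2
applicable_count: 1


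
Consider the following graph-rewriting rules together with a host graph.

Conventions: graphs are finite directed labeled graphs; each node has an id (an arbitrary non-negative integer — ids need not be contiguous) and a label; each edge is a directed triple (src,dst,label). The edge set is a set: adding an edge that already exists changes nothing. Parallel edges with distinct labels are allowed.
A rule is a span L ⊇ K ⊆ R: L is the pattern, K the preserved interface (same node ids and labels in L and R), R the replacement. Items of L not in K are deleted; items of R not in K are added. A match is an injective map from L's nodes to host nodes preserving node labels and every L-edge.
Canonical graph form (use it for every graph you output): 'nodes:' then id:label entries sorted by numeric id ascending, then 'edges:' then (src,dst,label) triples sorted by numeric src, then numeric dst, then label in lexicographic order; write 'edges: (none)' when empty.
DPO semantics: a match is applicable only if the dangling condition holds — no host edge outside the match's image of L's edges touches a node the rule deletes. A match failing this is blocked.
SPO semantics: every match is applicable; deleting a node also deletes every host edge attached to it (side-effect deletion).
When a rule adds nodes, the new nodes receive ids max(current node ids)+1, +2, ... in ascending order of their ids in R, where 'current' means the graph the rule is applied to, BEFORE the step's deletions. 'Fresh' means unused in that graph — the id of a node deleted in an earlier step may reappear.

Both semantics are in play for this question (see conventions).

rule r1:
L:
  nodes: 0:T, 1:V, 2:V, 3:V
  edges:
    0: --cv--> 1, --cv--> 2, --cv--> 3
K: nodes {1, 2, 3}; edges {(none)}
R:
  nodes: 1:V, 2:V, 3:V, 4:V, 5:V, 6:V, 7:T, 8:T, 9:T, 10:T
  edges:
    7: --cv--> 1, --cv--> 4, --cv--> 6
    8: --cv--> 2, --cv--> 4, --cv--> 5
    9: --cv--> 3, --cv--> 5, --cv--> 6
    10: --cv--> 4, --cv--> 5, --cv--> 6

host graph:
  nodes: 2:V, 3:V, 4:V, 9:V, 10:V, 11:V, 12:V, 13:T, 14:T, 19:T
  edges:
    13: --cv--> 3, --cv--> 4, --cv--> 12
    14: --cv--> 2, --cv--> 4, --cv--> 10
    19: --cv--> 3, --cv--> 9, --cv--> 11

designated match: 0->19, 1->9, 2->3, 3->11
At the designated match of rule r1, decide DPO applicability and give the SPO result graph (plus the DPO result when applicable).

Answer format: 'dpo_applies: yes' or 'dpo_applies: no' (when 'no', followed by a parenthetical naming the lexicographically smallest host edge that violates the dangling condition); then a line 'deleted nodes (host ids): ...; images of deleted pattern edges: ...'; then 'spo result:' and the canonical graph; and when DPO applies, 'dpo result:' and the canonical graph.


dpo_applies: yes
deleted nodes (host ids): 19; images of deleted pattern edges: (19,3,cv); (19,9,cv); (19,11,cv)
spo result:
nodes: 2:V, 3:V, 4:V, 9:V, 10:V, 11:V, 12:V, 13:T, 14:T, 20:V, 21:V, 22:V, 23:T, 24:T, 25:T, 26:T
edges: (13,3,cv); (13,4,cv); (13,12,cv); (14,2,cv); (14,4,cv); (14,10,cv); (23,9,cv); (23,20,cv); (23,22,cv); (24,3,cv); (24,20,cv); (24,21,cv); (25,11,cv); (25,21,cv); (25,22,cv); (26,20,cv); (26,21,cv); (26,22,cv)
dpo result:
nodes: 2:V, 3:V, 4:V, 9:V, 10:V, 11:V, 12:V, 13:T, 14:T, 20:V, 21:V, 22:V, 23:T, 24:T, 25:T, 26:T
edges: (13,3,cv); (13,4,cv); (13,12,cv); (14,2,cv); (14,4,cv); (14,10,cv); (23,9,cv); (23,20,cv); (23,22,cv); (24,3,cv); (24,20,cv); (24,21,cv); (25,11,cv); (25,21,cv); (25,22,cv); (26,20,cv); (26,21,cv); (26,22,cv)


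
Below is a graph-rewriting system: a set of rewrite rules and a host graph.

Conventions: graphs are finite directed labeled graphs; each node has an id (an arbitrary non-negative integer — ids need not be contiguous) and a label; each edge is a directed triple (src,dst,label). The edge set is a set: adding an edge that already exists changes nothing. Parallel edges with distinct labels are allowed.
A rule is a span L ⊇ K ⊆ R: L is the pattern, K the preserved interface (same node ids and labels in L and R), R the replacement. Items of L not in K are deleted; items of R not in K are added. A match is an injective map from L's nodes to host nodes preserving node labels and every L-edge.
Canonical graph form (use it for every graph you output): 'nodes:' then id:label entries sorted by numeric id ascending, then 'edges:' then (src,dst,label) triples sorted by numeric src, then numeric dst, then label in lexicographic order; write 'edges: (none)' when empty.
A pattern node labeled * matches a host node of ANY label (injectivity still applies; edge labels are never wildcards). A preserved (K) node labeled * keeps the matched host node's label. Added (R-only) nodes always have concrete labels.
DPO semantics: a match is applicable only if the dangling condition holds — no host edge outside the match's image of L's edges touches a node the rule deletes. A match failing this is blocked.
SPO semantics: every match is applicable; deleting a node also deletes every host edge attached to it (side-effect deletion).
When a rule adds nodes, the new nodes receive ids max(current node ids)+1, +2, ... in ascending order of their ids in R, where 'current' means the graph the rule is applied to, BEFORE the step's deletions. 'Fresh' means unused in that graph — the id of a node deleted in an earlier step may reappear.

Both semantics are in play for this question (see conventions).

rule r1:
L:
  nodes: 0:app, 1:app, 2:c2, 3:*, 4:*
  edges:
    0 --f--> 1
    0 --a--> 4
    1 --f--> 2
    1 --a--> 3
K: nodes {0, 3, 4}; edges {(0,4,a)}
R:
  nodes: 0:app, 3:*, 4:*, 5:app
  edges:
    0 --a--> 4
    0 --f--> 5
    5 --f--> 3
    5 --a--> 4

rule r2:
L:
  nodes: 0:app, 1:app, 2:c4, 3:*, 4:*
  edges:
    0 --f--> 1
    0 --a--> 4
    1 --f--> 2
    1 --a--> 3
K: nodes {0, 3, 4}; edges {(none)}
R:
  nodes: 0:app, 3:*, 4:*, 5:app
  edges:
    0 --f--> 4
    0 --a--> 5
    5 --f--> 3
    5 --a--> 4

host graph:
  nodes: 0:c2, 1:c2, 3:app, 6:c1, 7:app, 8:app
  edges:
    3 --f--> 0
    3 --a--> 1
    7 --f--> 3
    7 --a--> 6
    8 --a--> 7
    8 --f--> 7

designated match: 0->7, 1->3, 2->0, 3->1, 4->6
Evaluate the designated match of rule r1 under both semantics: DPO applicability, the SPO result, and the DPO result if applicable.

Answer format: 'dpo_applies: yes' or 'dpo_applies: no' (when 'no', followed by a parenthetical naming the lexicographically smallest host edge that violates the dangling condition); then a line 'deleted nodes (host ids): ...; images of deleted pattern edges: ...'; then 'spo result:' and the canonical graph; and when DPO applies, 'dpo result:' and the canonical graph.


dpo_applies: yes
deleted nodes (host ids): 0, 3; images of deleted pattern edges: (3,0,f); (3,1,a); (7,3,f)
spo result:
nodes: 1:c2, 6:c1, 7:app, 8:app, 9:app
edges: (7,6,a); (7,9,f); (8,7,a); (8,7,f); (9,1,f); (9,6,a)
dpo result:
nodes: 1:c2, 6:c1, 7:app, 8:app, 9:app
edges: (7,6,a); (7,9,f); (8,7,a); (8,7,f); (9,1,f); (9,6,a)


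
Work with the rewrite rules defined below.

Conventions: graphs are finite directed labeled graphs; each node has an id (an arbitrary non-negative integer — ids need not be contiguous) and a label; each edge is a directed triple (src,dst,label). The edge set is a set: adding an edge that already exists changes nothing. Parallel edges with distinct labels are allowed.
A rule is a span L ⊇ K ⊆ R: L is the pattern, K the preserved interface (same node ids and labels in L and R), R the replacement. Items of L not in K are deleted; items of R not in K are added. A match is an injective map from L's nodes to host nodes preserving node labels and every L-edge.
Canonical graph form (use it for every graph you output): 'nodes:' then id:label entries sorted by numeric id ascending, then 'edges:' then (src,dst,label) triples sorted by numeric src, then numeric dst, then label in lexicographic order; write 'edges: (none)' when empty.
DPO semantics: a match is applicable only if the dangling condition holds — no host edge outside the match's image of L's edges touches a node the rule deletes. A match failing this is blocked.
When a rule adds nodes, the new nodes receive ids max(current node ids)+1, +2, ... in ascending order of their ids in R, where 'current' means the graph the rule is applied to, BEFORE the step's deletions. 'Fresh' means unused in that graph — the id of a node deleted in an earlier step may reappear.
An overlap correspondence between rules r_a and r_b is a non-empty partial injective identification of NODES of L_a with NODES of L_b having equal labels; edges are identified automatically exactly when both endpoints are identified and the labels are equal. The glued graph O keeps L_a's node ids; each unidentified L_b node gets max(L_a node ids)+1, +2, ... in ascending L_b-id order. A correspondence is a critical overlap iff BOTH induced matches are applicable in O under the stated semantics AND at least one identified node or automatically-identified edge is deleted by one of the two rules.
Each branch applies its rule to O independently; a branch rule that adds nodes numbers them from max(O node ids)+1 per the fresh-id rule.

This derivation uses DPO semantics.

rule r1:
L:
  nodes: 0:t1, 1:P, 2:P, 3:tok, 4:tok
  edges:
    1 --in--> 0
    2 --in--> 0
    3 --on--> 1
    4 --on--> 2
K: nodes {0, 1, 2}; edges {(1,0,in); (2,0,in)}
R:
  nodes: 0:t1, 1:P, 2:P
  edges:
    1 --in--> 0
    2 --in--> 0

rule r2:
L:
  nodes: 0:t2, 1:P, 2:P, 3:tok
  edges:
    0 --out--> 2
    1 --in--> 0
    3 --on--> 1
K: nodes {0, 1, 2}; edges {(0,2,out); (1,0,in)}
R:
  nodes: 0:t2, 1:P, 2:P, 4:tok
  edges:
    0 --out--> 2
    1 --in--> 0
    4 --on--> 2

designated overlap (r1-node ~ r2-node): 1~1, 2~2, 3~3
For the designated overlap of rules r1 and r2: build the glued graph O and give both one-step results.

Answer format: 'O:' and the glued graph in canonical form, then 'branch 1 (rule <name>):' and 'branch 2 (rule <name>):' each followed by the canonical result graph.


O:
nodes: 0:t1, 1:P, 2:P, 3:tok, 4:tok, 5:t2
edges: (1,0,in); (1,5,in); (2,0,in); (3,1,on); (4,2,on); (5,2,out)
branch 1 (rule r1):
nodes: 0:t1, 1:P, 2:P, 5:t2
edges: (1,0,in); (1,5,in); (2,0,in); (5,2,out)
branch 2 (rule r2):
nodes: 0:t1, 1:P, 2:P, 4:tok, 5:t2, 6:tok
edges: (1,0,in); (1,5,in); (2,0,in); (4,2,on); (5,2,out); (6,2,on)


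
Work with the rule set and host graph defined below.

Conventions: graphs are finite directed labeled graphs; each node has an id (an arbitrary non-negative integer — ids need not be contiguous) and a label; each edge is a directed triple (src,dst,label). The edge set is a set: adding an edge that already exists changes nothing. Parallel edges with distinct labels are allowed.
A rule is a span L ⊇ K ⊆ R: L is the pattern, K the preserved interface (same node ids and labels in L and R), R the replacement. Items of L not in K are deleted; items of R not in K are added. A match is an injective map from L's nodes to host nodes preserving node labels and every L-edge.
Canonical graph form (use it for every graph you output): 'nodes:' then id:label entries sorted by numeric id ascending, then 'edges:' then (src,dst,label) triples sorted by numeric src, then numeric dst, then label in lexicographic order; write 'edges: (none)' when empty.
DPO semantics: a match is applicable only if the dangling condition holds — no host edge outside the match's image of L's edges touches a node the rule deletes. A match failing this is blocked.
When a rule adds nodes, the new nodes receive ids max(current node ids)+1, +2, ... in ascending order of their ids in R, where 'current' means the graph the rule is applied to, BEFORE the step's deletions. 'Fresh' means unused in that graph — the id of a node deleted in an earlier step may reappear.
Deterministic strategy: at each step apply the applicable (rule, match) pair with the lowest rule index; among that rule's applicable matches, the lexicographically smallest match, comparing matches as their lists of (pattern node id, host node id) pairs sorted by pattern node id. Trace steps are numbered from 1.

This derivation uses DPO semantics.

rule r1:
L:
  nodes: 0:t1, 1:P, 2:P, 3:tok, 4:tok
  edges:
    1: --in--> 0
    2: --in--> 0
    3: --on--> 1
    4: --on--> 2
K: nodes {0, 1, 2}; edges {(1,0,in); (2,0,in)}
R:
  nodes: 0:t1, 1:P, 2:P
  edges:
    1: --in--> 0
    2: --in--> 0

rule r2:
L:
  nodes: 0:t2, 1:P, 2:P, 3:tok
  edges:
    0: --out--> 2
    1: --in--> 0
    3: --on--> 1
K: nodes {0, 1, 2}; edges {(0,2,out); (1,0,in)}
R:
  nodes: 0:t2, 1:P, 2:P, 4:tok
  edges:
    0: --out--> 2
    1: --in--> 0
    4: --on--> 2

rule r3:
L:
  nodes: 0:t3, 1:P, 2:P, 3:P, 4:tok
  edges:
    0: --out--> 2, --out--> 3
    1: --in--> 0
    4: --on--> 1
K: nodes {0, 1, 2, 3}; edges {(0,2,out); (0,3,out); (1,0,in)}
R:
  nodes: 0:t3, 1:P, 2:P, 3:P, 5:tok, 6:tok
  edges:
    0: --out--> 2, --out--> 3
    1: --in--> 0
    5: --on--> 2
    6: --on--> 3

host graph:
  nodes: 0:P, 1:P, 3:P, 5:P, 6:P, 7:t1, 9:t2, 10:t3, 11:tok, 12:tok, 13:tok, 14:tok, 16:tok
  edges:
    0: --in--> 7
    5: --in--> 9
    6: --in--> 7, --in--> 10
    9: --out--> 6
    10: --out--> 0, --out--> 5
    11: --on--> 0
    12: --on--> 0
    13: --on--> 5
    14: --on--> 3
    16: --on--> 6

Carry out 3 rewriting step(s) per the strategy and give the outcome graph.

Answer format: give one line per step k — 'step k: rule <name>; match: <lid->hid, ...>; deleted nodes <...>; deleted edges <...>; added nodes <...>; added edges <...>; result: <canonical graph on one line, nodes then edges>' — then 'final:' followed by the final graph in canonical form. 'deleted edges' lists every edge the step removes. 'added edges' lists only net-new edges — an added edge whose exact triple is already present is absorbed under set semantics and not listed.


step 1: rule r1; match: 0->7, 1->0, 2->6, 3->11, 4->16; deleted nodes 11, 16; deleted edges (11,0,on); (16,6,on); added nodes (none); added edges (none); result: nodes: 0:P, 1:P, 3:P, 5:P, 6:P, 7:t1, 9:t2, 10:t3, 12:tok, 13:tok, 14:tok edges: (0,7,in); (5,9,in); (6,7,in); (6,10,in); (9,6,out); (10,0,out); (10,5,out); (12,0,on); (13,5,on); (14,3,on)
step 2: rule r2; match: 0->9, 1->5, 2->6, 3->13; deleted nodes 13; deleted edges (13,5,on); added nodes 15; added edges (15,6,on); result: nodes: 0:P, 1:P, 3:P, 5:P, 6:P, 7:t1, 9:t2, 10:t3, 12:tok, 14:tok, 15:tok edges: (0,7,in); (5,9,in); (6,7,in); (6,10,in); (9,6,out); (10,0,out); (10,5,out); (12,0,on); (14,3,on); (15,6,on)
step 3: rule r1; match: 0->7, 1->0, 2->6, 3->12, 4->15; deleted nodes 12, 15; deleted edges (12,0,on); (15,6,on); added nodes (none); added edges (none); result: nodes: 0:P, 1:P, 3:P, 5:P, 6:P, 7:t1, 9:t2, 10:t3, 14:tok edges: (0,7,in); (5,9,in); (6,7,in); (6,10,in); (9,6,out); (10,0,out); (10,5,out); (14,3,on)
final:
nodes: 0:P, 1:P, 3:P, 5:P, 6:P, 7:t1, 9:t2, 10:t3, 14:tok
edges: (0,7,in); (5,9,in); (6,7,in); (6,10,in); (9,6,out); (10,0,out); (10,5,out); (14,3,on)


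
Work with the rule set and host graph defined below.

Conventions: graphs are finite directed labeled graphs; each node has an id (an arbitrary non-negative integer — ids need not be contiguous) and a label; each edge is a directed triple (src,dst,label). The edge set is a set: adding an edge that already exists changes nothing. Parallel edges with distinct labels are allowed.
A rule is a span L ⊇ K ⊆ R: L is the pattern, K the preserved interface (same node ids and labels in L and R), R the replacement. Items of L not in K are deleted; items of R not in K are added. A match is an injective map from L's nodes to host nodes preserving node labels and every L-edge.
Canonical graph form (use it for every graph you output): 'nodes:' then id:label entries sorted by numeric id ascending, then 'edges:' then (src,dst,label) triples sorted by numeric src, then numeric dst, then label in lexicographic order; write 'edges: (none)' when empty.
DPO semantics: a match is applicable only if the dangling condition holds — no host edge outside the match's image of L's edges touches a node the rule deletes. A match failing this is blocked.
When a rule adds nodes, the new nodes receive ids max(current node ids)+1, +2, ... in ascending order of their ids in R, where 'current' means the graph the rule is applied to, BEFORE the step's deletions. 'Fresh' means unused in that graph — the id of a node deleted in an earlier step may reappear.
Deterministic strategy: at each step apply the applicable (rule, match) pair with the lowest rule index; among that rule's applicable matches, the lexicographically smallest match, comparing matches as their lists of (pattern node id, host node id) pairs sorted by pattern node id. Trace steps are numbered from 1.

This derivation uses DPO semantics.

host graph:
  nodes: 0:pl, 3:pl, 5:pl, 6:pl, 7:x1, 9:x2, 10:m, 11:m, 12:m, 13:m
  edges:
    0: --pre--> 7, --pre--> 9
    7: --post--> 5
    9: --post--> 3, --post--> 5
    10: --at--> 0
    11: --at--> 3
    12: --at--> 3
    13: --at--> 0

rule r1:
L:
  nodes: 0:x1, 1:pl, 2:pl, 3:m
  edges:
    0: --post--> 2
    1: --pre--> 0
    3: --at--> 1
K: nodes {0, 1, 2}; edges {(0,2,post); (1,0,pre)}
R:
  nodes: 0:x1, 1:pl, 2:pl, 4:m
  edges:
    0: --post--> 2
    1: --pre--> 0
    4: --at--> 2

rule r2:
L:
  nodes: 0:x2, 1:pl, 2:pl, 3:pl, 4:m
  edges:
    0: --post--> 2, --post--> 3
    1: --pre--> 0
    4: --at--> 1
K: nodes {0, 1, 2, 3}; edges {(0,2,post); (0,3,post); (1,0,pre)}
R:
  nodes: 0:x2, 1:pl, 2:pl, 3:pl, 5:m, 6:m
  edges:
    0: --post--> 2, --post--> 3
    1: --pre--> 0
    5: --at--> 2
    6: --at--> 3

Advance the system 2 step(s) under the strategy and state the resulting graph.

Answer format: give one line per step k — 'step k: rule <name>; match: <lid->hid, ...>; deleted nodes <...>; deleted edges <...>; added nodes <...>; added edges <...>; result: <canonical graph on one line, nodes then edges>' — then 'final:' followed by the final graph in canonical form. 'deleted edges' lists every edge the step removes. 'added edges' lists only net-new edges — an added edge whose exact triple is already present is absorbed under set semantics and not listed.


step 1: rule r1; match: 0->7, 1->0, 2->5, 3->10; deleted nodes 10; deleted edges (10,0,at); added nodes 14; added edges (14,5,at); result: nodes: 0:pl, 3:pl, 5:pl, 6:pl, 7:x1, 9:x2, 11:m, 12:m, 13:m, 14:m edges: (0,7,pre); (0,9,pre); (7,5,post); (9,3,post); (9,5,post); (11,3,at); (12,3,at); (13,0,at); (14,5,at)
step 2: rule r1; match: 0->7, 1->0, 2->5, 3->13; deleted nodes 13; deleted edges (13,0,at); added nodes 15; added edges (15,5,at); result: nodes: 0:pl, 3:pl, 5:pl, 6:pl, 7:x1, 9:x2, 11:m, 12:m, 14:m, 15:m edges: (0,7,pre); (0,9,pre); (7,5,post); (9,3,post); (9,5,post); (11,3,at); (12,3,at); (14,5,at); (15,5,at)
final:
nodes: 0:pl, 3:pl, 5:pl, 6:pl, 7:x1, 9:x2, 11:m, 12:m, 14:m, 15:m
edges: (0,7,pre); (0,9,pre); (7,5,post); (9,3,post); (9,5,post); (11,3,at); (12,3,at); (14,5,at); (15,5,at)


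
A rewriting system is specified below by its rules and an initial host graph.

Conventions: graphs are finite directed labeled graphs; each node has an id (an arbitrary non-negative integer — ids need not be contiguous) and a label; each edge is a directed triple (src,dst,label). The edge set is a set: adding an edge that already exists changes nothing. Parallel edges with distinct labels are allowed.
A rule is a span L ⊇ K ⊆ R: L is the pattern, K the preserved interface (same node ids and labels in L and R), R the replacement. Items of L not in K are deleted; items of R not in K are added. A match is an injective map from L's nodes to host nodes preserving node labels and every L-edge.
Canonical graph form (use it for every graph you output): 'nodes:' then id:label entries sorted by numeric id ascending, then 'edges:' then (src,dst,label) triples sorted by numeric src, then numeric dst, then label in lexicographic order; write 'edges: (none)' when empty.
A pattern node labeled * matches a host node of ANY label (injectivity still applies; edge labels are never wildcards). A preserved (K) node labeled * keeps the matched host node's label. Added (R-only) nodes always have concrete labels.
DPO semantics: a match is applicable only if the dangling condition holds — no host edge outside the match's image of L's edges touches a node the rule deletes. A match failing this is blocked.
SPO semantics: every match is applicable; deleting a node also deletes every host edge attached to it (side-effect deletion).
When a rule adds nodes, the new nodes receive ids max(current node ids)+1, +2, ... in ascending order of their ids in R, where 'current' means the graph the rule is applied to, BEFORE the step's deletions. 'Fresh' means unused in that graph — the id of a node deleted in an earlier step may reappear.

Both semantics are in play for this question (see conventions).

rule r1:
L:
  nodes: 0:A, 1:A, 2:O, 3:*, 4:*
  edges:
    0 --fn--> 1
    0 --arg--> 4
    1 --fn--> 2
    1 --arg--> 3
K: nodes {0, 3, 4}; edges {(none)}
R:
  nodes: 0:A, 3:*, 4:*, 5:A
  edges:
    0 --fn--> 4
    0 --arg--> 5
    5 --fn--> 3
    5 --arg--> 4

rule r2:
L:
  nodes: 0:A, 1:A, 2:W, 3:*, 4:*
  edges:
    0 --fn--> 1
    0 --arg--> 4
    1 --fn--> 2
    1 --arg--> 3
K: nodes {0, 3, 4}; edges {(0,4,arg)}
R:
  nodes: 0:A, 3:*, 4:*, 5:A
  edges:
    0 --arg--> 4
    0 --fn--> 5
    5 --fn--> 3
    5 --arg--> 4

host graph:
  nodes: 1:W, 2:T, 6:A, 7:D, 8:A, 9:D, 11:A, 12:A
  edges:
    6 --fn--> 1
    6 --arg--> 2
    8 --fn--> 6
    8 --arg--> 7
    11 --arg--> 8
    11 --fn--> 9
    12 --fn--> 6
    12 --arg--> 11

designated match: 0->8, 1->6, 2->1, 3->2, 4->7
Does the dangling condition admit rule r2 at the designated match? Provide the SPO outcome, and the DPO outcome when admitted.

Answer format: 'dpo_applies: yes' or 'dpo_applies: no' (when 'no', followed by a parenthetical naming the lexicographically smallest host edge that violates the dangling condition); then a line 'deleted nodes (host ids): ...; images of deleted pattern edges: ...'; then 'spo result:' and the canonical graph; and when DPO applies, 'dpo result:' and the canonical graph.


dpo_applies: no
(the rule deletes node 6, which keeps host edge (12,6,fn) outside the match image — the dangling condition fails, DPO blocks; SPO proceeds and side-deletes such edges)
deleted nodes (host ids): 1, 6; images of deleted pattern edges: (6,1,fn); (6,2,arg); (8,6,fn)
spo result:
nodes: 2:T, 7:D, 8:A, 9:D, 11:A, 12:A, 13:A
edges: (8,7,arg); (8,13,fn); (11,8,arg); (11,9,fn); (12,11,arg); (13,2,fn); (13,7,arg)


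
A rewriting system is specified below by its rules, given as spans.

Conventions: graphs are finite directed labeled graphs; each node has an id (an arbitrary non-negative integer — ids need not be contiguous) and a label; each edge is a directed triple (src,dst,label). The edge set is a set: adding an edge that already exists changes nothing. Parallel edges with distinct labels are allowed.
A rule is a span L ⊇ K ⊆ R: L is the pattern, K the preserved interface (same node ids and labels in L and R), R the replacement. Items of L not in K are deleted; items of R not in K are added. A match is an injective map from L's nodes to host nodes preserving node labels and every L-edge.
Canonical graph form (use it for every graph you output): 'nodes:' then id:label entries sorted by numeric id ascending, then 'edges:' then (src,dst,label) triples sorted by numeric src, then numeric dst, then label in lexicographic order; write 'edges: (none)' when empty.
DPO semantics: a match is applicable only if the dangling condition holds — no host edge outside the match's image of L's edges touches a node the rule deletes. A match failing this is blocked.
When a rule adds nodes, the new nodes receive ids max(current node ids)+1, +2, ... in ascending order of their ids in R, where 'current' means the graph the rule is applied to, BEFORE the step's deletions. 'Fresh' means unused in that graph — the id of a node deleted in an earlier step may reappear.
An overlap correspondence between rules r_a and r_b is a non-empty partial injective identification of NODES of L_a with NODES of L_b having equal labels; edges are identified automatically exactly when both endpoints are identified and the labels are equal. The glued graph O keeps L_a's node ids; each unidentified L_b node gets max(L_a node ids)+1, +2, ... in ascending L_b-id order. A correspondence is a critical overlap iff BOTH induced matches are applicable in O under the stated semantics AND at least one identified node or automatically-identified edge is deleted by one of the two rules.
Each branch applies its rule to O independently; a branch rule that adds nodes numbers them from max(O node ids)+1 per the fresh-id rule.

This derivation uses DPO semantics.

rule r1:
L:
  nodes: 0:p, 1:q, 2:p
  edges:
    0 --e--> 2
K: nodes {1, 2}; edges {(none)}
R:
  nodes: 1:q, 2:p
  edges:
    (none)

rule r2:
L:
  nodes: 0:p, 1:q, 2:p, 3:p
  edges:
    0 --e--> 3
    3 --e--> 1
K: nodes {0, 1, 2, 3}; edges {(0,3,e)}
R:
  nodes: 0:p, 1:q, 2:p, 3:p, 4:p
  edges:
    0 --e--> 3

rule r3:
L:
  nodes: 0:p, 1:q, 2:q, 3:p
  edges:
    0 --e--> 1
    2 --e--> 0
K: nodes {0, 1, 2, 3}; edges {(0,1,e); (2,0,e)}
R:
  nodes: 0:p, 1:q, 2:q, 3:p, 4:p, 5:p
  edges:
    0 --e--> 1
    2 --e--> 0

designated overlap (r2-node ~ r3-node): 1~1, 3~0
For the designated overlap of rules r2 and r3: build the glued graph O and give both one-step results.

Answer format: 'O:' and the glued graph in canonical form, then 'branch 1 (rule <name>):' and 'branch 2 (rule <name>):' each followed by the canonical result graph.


O:
nodes: 0:p, 1:q, 2:p, 3:p, 4:q, 5:p
edges: (0,3,e); (3,1,e); (4,3,e)
branch 1 (rule r2):
nodes: 0:p, 1:q, 2:p, 3:p, 4:q, 5:p, 6:p
edges: (0,3,e); (4,3,e)
branch 2 (rule r3):
nodes: 0:p, 1:q, 2:p, 3:p, 4:q, 5:p, 6:p, 7:p
edges: (0,3,e); (3,1,e); (4,3,e)


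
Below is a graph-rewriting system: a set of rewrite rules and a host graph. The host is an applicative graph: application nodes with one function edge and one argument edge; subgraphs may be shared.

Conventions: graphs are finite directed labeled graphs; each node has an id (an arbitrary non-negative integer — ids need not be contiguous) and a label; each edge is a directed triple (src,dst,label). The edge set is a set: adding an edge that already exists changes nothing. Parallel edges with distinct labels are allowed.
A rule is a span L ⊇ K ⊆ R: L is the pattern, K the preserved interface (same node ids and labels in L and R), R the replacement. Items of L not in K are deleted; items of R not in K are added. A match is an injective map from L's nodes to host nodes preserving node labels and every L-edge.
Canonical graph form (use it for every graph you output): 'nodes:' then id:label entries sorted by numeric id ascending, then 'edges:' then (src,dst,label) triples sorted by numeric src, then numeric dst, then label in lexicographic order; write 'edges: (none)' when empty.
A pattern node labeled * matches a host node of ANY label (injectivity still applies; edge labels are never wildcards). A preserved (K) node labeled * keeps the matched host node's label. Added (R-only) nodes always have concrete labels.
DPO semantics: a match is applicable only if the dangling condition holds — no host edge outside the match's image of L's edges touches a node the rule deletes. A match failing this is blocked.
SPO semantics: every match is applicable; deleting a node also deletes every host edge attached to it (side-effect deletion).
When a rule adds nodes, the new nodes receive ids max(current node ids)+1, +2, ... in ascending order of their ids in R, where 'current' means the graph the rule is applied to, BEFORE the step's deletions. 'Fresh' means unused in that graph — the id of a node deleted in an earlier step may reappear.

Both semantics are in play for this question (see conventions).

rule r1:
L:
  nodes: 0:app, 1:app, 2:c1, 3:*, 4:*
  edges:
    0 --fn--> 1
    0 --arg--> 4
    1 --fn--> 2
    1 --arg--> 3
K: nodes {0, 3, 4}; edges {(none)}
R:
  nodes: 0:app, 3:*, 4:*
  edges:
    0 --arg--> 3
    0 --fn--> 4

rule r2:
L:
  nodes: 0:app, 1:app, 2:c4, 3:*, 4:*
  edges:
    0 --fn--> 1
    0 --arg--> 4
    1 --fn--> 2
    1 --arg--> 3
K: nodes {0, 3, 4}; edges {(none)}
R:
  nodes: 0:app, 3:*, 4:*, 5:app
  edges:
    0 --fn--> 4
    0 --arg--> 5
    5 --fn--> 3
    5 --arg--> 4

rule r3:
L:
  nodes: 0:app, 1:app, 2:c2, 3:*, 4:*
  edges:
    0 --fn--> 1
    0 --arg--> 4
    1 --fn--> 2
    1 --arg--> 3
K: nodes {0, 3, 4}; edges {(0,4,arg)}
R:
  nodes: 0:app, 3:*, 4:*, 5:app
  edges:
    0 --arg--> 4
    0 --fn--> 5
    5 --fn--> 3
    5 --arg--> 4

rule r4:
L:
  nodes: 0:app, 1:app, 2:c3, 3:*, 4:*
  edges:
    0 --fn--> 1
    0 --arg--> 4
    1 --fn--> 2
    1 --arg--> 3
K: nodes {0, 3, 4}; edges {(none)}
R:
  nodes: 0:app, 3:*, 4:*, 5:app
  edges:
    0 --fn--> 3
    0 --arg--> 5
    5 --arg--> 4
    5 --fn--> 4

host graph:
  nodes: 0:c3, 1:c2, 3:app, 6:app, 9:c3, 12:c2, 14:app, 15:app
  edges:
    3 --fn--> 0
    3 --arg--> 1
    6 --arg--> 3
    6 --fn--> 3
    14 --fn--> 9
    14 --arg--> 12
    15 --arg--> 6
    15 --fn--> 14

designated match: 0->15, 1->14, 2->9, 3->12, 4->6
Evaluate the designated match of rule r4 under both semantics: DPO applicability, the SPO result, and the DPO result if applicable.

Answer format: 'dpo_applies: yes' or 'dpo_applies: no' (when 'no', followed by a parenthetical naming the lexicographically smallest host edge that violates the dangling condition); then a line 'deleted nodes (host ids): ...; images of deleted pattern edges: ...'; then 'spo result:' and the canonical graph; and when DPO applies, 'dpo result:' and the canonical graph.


dpo_applies: yes
deleted nodes (host ids): 9, 14; images of deleted pattern edges: (14,9,fn); (14,12,arg); (15,6,arg); (15,14,fn)
spo result:
nodes: 0:c3, 1:c2, 3:app, 6:app, 12:c2, 15:app, 16:app
edges: (3,0,fn); (3,1,arg); (6,3,arg); (6,3,fn); (15,12,fn); (15,16,arg); (16,6,arg); (16,6,fn)
dpo result:
nodes: 0:c3, 1:c2, 3:app, 6:app, 12:c2, 15:app, 16:app
edges: (3,0,fn); (3,1,arg); (6,3,arg); (6,3,fn); (15,12,fn); (15,16,arg); (16,6,arg); (16,6,fn)


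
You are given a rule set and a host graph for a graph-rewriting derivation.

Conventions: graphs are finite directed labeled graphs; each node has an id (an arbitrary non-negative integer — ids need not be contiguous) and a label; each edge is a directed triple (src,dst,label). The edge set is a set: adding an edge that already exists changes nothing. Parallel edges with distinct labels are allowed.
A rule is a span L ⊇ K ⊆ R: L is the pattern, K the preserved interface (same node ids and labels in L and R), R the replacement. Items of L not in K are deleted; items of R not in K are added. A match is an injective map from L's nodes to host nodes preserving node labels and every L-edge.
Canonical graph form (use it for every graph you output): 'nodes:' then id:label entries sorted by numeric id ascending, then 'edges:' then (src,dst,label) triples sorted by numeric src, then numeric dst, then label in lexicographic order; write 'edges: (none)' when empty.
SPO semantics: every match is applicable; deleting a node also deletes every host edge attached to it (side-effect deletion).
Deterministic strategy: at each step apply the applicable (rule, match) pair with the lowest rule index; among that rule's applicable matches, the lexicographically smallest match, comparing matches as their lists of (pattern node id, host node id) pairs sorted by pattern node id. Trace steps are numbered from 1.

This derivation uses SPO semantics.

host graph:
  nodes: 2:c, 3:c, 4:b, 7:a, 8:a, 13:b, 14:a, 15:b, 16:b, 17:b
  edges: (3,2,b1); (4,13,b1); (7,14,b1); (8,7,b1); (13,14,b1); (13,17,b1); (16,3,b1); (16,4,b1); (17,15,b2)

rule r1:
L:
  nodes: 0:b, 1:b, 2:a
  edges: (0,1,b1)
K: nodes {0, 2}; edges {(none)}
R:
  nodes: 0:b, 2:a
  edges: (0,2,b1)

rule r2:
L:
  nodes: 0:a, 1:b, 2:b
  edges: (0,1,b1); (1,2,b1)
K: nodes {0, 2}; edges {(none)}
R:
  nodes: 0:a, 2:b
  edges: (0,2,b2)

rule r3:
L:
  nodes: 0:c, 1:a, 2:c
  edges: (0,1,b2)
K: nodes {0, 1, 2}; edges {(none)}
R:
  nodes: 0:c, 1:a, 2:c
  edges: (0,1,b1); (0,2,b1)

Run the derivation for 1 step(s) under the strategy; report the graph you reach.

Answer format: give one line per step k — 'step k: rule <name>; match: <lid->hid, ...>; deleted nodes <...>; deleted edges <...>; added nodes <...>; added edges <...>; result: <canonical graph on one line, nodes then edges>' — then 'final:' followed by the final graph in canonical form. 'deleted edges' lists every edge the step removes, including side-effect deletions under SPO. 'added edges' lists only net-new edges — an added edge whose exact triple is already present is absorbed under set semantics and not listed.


step 1: rule r1; match: 0->4, 1->13, 2->7; deleted nodes 13; deleted edges (4,13,b1); (13,14,b1); (13,17,b1); added nodes (none); added edges (4,7,b1); result: nodes: 2:c, 3:c, 4:b, 7:a, 8:a, 14:a, 15:b, 16:b, 17:b edges: (3,2,b1); (4,7,b1); (7,14,b1); (8,7,b1); (16,3,b1); (16,4,b1); (17,15,b2)
final:
nodes: 2:c, 3:c, 4:b, 7:a, 8:a, 14:a, 15:b, 16:b, 17:b
edges: (3,2,b1); (4,7,b1); (7,14,b1); (8,7,b1); (16,3,b1); (16,4,b1); (17,15,b2)


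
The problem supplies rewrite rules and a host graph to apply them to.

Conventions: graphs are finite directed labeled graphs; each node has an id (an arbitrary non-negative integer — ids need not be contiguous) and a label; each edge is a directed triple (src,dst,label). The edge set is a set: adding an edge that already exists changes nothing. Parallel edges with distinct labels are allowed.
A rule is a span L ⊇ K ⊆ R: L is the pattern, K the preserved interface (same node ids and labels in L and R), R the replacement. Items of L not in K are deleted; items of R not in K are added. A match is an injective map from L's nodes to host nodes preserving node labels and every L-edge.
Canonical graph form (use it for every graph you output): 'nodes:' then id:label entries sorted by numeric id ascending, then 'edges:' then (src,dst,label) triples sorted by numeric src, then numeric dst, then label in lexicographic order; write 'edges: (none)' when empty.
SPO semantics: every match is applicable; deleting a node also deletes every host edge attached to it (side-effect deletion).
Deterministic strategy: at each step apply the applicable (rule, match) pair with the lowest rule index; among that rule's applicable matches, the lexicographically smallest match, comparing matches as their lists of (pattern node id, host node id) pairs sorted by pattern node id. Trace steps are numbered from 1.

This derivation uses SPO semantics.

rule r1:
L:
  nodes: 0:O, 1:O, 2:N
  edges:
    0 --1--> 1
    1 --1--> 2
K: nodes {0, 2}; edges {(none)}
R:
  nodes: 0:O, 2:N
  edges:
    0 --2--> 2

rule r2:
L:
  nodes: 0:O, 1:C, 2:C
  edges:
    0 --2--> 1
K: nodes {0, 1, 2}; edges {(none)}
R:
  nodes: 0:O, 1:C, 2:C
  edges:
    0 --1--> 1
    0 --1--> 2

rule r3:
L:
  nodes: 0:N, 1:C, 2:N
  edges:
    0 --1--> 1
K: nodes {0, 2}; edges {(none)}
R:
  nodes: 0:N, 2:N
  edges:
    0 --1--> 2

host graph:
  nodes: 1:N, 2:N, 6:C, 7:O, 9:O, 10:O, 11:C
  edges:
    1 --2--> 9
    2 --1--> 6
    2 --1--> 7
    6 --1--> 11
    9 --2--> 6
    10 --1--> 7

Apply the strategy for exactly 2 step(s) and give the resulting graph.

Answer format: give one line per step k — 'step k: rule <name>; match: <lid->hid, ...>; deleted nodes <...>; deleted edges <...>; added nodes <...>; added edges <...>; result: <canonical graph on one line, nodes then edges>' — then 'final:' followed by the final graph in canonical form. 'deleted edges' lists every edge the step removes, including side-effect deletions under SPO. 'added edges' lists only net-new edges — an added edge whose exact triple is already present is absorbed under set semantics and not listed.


step 1: rule r2; match: 0->9, 1->6, 2->11; deleted nodes (none); deleted edges (9,6,2); added nodes (none); added edges (9,6,1); (9,11,1); result: nodes: 1:N, 2:N, 6:C, 7:O, 9:O, 10:O, 11:C edges: (1,9,2); (2,6,1); (2,7,1); (6,11,1); (9,6,1); (9,11,1); (10,7,1)
step 2: rule r3; match: 0->2, 1->6, 2->1; deleted nodes 6; deleted edges (2,6,1); (6,11,1); (9,6,1); added nodes (none); added edges (2,1,1); result: nodes: 1:N, 2:N, 7:O, 9:O, 10:O, 11:C edges: (1,9,2); (2,1,1); (2,7,1); (9,11,1); (10,7,1)
final:
nodes: 1:N, 2:N, 7:O, 9:O, 10:O, 11:C
edges: (1,9,2); (2,1,1); (2,7,1); (9,11,1); (10,7,1)
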